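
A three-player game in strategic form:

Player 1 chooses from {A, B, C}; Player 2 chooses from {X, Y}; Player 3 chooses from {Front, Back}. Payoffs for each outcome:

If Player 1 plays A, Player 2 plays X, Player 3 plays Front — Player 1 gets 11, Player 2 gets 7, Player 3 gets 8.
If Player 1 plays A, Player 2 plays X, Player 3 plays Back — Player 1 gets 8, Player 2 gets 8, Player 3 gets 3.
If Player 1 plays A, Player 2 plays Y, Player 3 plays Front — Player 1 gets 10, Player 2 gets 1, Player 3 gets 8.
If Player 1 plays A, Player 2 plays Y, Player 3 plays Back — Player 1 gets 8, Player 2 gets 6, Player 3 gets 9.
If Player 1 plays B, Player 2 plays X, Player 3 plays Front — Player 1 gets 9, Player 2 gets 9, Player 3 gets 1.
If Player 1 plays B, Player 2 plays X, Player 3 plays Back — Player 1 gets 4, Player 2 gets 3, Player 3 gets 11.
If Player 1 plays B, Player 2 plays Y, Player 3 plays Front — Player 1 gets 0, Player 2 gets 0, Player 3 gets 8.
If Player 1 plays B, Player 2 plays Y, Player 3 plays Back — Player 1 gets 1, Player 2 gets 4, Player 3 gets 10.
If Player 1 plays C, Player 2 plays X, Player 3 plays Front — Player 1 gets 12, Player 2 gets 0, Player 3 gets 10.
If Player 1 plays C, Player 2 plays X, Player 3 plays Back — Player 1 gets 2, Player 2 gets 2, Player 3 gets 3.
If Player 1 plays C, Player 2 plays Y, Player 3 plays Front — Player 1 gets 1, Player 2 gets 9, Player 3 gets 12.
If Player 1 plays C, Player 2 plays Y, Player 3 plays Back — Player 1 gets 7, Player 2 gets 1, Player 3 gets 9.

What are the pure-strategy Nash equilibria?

There is no pure-strategy Nash equilibrium.

(A, X, Front): Player 1 can switch to C (11 → 12). Not NE.
(A, X, Back): Player 3 can switch to Front (3 → 8). Not NE.
(A, Y, Front): Player 2 can switch to X (1 → 7). Not NE.
(A, Y, Back): Player 2 can switch to X (6 → 8). Not NE.
(B, X, Front): Player 1 can switch to A (9 → 11). Not NE.
(B, X, Back): Player 1 can switch to A (4 → 8). Not NE.
(The remaining 6 profiles each have a profitable deviation by the same check.)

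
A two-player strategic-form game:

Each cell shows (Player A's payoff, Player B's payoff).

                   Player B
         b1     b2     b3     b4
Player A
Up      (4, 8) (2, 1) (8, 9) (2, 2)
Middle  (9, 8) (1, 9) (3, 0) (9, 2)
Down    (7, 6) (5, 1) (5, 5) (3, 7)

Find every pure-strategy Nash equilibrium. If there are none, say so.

(Up, b1): Player A can switch to Middle (4 → 9). Not NE.
(Up, b2): Player A can switch to Down (2 → 5). Not NE.
(Up, b3): Player A gets 8, best alternative 5; Player B gets 9, best alternative 8. No profitable deviation — NE.
(Up, b4): Player A can switch to Middle (2 → 9). Not NE.
(Middle, b1): Player B can switch to b2 (8 → 9). Not NE.
(Middle, b2): Player A can switch to Up (1 → 2). Not NE.
(Middle, b3): Player A can switch to Up (3 → 8). Not NE.
(Middle, b4): Player B can switch to b1 (2 → 8). Not NE.
(Down, b1): Player A can switch to Middle (7 → 9). Not NE.
(Down, b2): Player B can switch to b1 (1 → 6). Not NE.
(Down, b3): Player A can switch to Up (5 → 8). Not NE.
(Down, b4): Player A can switch to Middle (3 → 9). Not NE.

Pure NE: (Up, b3)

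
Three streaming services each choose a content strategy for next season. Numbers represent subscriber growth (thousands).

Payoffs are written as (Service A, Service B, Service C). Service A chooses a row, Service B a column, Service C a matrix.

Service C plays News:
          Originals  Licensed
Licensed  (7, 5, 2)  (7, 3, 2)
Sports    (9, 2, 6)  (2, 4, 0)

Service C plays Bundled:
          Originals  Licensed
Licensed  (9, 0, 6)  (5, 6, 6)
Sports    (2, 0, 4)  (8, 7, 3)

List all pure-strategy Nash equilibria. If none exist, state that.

(Sports, Licensed, Bundled)

Service A against (Originals, News): payoffs 7, 9 → best response Sports.
Service A against (Originals, Bundled): payoffs 9, 2 → best response Licensed.
Service A against (Licensed, News): payoffs 7, 2 → best response Licensed.
Service A against (Licensed, Bundled): payoffs 5, 8 → best response Sports.
Service B against (Licensed, News): payoffs 5, 3 → best response Originals.
Service B against (Licensed, Bundled): payoffs 0, 6 → best response Licensed.
Service B against (Sports, News): payoffs 2, 4 → best response Licensed.
Service B against (Sports, Bundled): payoffs 0, 7 → best response Licensed.
Service C against (Licensed, Originals): payoffs 2, 6 → best response Bundled.
Service C against (Licensed, Licensed): payoffs 2, 6 → best response Bundled.
Service C against (Sports, Originals): payoffs 6, 4 → best response News.
Service C against (Sports, Licensed): payoffs 0, 3 → best response Bundled.
Mutual best responses: (Sports, Licensed, Bundled).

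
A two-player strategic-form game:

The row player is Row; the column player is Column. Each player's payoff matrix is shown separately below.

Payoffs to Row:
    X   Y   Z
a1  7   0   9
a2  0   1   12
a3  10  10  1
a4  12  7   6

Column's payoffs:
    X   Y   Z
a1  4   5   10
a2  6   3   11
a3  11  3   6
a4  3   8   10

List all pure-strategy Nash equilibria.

Pure NE: (a2, Z)

(a1, X): Row can switch to a3 (7 → 10). Not NE.
(a1, Y): Row can switch to a2 (0 → 1). Not NE.
(a1, Z): Row can switch to a2 (9 → 12). Not NE.
(a2, X): Row can switch to a1 (0 → 7). Not NE.
(a2, Y): Row can switch to a3 (1 → 10). Not NE.
(a2, Z): Row gets 12, best alternative 9; Column gets 11, best alternative 6. No profitable deviation — NE.
(a3, X): Row can switch to a4 (10 → 12). Not NE.
(a3, Y): Column can switch to X (3 → 11). Not NE.
(a3, Z): Row can switch to a1 (1 → 9). Not NE.
(The remaining 3 profiles each have a profitable deviation by the same check.)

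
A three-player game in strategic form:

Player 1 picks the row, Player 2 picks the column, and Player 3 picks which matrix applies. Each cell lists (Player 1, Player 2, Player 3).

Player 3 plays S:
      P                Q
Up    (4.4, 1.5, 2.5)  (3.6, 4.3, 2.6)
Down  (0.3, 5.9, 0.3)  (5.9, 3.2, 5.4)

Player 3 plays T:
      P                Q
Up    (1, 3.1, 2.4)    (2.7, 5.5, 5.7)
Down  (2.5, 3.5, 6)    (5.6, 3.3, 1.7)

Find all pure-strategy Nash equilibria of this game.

Pure NE: (Down, P, T)

(Up, P, S): Player 2 can switch to Q (1.5 → 4.3). Not NE.
(Up, P, T): Player 1 can switch to Down (1 → 2.5). Not NE.
(Up, Q, S): Player 1 can switch to Down (3.6 → 5.9). Not NE.
(Up, Q, T): Player 1 can switch to Down (2.7 → 5.6). Not NE.
(Down, P, S): Player 1 can switch to Up (0.3 → 4.4). Not NE.
(Down, P, T): Player 1 gets 2.5, best alternative 1; Player 2 gets 3.5, best alternative 3.3; Player 3 gets 6, best alternative 0.3. No profitable deviation — NE.
(Down, Q, S): Player 2 can switch to P (3.2 → 5.9). Not NE.
(Down, Q, T): Player 2 can switch to P (3.3 → 3.5). Not NE.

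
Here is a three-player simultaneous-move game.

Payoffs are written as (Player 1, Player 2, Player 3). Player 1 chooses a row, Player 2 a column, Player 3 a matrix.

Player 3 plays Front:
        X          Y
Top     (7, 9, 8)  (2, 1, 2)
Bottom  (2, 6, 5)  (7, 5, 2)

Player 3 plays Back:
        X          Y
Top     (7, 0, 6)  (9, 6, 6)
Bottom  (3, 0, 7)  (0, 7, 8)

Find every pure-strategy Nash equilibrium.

(Top, X, Front): Player 1 gets 7, best alternative 2; Player 2 gets 9, best alternative 1; Player 3 gets 8, best alternative 6. No profitable deviation — NE.
(Top, X, Back): Player 2 can switch to Y (0 → 6). Not NE.
(Top, Y, Front): Player 1 can switch to Bottom (2 → 7). Not NE.
(Top, Y, Back): Player 1 gets 9, best alternative 0; Player 2 gets 6, best alternative 0; Player 3 gets 6, best alternative 2. No profitable deviation — NE.
(Bottom, X, Front): Player 1 can switch to Top (2 → 7). Not NE.
(Bottom, X, Back): Player 1 can switch to Top (3 → 7). Not NE.
(Bottom, Y, Front): Player 2 can switch to X (5 → 6). Not NE.
(Bottom, Y, Back): Player 1 can switch to Top (0 → 9). Not NE.

Pure-strategy Nash equilibria: (Top, X, Front); (Top, Y, Back)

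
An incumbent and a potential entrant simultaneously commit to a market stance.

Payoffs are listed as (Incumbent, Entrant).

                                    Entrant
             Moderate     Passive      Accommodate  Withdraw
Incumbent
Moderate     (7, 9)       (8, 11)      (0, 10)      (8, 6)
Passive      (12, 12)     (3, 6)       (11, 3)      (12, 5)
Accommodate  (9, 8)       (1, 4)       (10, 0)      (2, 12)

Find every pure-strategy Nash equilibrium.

The pure Nash equilibria are (Moderate, Passive), (Passive, Moderate).

Mark each player's best response to every combination of opponents' strategies; a profile where every player is best-responding is a pure Nash equilibrium.
Incumbent against Moderate: payoffs 7, 12, 9 → best response Passive.
Incumbent against Passive: payoffs 8, 3, 1 → best response Moderate.
Incumbent against Accommodate: payoffs 0, 11, 10 → best response Passive.
Incumbent against Withdraw: payoffs 8, 12, 2 → best response Passive.
Entrant against Moderate: payoffs 9, 11, 10, 6 → best response Passive.
Entrant against Passive: payoffs 12, 6, 3, 5 → best response Moderate.
Entrant against Accommodate: payoffs 8, 4, 0, 12 → best response Withdraw.
Mutual best responses: (Moderate, Passive); (Passive, Moderate).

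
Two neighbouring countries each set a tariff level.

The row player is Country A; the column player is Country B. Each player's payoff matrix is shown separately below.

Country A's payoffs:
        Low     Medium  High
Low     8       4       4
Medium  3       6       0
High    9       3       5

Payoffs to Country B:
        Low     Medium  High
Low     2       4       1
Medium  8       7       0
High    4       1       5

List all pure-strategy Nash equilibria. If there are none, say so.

Pure NE: (High, High)

Country A against Low: payoffs 8, 3, 9 → best response High.
Country A against Medium: payoffs 4, 6, 3 → best response Medium.
Country A against High: payoffs 4, 0, 5 → best response High.
Country B against Low: payoffs 2, 4, 1 → best response Medium.
Country B against Medium: payoffs 8, 7, 0 → best response Low.
Country B against High: payoffs 4, 1, 5 → best response High.
Mutual best responses: (High, High).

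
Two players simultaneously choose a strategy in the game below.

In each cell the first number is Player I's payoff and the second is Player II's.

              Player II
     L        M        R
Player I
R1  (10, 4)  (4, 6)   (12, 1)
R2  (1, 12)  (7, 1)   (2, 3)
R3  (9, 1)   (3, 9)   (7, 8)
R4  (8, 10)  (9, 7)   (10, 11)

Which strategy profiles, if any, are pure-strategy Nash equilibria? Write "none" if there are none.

This game has no pure Nash equilibrium.

For each player, find the best response to each opponent profile; mutual best responses are the pure NE.
Player I against L: payoffs 10, 1, 9, 8 → best response R1.
Player I against M: payoffs 4, 7, 3, 9 → best response R4.
Player I against R: payoffs 12, 2, 7, 10 → best response R1.
Player II against R1: payoffs 4, 6, 1 → best response M.
Player II against R2: payoffs 12, 1, 3 → best response L.
Player II against R3: payoffs 1, 9, 8 → best response M.
Player II against R4: payoffs 10, 7, 11 → best response R.
No profile is a mutual best response for all players.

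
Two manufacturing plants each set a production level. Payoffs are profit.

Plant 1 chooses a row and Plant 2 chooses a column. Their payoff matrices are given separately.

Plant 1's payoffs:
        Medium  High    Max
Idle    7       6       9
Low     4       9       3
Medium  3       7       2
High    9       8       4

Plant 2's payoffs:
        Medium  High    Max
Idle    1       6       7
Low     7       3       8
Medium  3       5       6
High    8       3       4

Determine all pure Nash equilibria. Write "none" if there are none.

(Idle, Medium): Plant 1 can switch to High (7 → 9). Not NE.
(Idle, High): Plant 1 can switch to Low (6 → 9). Not NE.
(Idle, Max): Plant 1 gets 9, best alternative 4; Plant 2 gets 7, best alternative 6. No profitable deviation — NE.
(Low, Medium): Plant 1 can switch to Idle (4 → 7). Not NE.
(Low, High): Plant 2 can switch to Medium (3 → 7). Not NE.
(Low, Max): Plant 1 can switch to Idle (3 → 9). Not NE.
(Medium, Medium): Plant 1 can switch to Idle (3 → 7). Not NE.
(Medium, High): Plant 1 can switch to Low (7 → 9). Not NE.
(Medium, Max): Plant 1 can switch to Idle (2 → 9). Not NE.
(High, Medium): Plant 1 gets 9, best alternative 7; Plant 2 gets 8, best alternative 4. No profitable deviation — NE.
(High, High): Plant 1 can switch to Low (8 → 9). Not NE.
(High, Max): Plant 1 can switch to Idle (4 → 9). Not NE.

Pure-strategy Nash equilibria: (Idle, Max); (High, Medium)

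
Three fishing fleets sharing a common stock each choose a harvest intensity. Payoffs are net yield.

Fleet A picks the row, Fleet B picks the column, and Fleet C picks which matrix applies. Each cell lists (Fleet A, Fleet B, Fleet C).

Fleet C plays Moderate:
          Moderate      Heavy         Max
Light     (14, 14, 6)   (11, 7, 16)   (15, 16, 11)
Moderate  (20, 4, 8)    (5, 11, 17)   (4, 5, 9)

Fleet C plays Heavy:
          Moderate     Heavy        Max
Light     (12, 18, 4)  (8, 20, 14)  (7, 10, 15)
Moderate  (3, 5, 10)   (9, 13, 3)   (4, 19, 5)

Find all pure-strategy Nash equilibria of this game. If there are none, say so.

none

Fleet A against (Moderate, Moderate): payoffs 14, 20 → best response Moderate.
Fleet A against (Moderate, Heavy): payoffs 12, 3 → best response Light.
Fleet A against (Heavy, Moderate): payoffs 11, 5 → best response Light.
Fleet A against (Heavy, Heavy): payoffs 8, 9 → best response Moderate.
Fleet A against (Max, Moderate): payoffs 15, 4 → best response Light.
Fleet A against (Max, Heavy): payoffs 7, 4 → best response Light.
Fleet B against (Light, Moderate): payoffs 14, 7, 16 → best response Max.
Fleet B against (Light, Heavy): payoffs 18, 20, 10 → best response Heavy.
Fleet B against (Moderate, Moderate): payoffs 4, 11, 5 → best response Heavy.
Fleet B against (Moderate, Heavy): payoffs 5, 13, 19 → best response Max.
Fleet C against (Light, Moderate): payoffs 6, 4 → best response Moderate.
Fleet C against (Light, Heavy): payoffs 16, 14 → best response Moderate.
Fleet C against (Light, Max): payoffs 11, 15 → best response Heavy.
Fleet C against (Moderate, Moderate): payoffs 8, 10 → best response Heavy.
Fleet C against (Moderate, Heavy): payoffs 17, 3 → best response Moderate.
Fleet C against (Moderate, Max): payoffs 9, 5 → best response Moderate.
No profile is a mutual best response for all players.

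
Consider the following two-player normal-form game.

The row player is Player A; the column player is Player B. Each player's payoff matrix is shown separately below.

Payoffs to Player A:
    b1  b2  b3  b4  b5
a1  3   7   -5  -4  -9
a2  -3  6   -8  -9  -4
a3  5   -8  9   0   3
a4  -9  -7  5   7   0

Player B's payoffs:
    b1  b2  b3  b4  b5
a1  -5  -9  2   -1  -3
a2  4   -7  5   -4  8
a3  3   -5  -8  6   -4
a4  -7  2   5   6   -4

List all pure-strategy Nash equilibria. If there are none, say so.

(a4, b4)

Player A against b1: payoffs 3, -3, 5, -9 → best response a3.
Player A against b2: payoffs 7, 6, -8, -7 → best response a1.
Player A against b3: payoffs -5, -8, 9, 5 → best response a3.
Player A against b4: payoffs -4, -9, 0, 7 → best response a4.
Player A against b5: payoffs -9, -4, 3, 0 → best response a3.
Player B against a1: payoffs -5, -9, 2, -1, -3 → best response b3.
Player B against a2: payoffs 4, -7, 5, -4, 8 → best response b5.
Player B against a3: payoffs 3, -5, -8, 6, -4 → best response b4.
Player B against a4: payoffs -7, 2, 5, 6, -4 → best response b4.
Mutual best responses: (a4, b4).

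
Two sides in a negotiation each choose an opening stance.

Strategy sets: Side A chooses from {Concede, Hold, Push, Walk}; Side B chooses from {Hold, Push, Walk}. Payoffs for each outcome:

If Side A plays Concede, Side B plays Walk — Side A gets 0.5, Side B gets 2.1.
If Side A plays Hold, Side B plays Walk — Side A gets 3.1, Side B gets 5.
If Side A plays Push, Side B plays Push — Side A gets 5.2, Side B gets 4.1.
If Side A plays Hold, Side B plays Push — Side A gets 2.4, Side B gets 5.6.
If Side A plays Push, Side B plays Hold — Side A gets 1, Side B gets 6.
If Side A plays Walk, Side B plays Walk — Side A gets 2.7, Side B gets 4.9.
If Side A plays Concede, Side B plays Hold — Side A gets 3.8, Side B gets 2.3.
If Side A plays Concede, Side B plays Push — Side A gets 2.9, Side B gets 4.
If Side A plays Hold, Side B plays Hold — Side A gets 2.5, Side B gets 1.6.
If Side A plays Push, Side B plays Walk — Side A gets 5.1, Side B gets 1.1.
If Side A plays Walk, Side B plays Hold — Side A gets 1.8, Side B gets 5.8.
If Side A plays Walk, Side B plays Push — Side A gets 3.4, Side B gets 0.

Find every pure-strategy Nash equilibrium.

This game has no pure Nash equilibrium.

Side A against Hold: payoffs 3.8, 2.5, 1, 1.8 → best response Concede.
Side A against Push: payoffs 2.9, 2.4, 5.2, 3.4 → best response Push.
Side A against Walk: payoffs 0.5, 3.1, 5.1, 2.7 → best response Push.
Side B against Concede: payoffs 2.3, 4, 2.1 → best response Push.
Side B against Hold: payoffs 1.6, 5.6, 5 → best response Push.
Side B against Push: payoffs 6, 4.1, 1.1 → best response Hold.
Side B against Walk: payoffs 5.8, 0, 4.9 → best response Hold.
No profile is a mutual best response for all players.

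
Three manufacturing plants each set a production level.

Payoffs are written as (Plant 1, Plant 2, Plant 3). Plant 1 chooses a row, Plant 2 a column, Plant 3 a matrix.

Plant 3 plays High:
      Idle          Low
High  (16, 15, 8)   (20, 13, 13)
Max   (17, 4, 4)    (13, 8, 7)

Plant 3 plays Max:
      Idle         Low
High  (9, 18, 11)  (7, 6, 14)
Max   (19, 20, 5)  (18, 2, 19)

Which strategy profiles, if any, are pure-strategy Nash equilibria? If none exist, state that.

(High, Idle, High): Plant 1 can switch to Max (16 → 17). Not NE.
(High, Idle, Max): Plant 1 can switch to Max (9 → 19). Not NE.
(High, Low, High): Plant 2 can switch to Idle (13 → 15). Not NE.
(High, Low, Max): Plant 1 can switch to Max (7 → 18). Not NE.
(Max, Idle, High): Plant 2 can switch to Low (4 → 8). Not NE.
(Max, Idle, Max): Plant 1 gets 19, best alternative 9; Plant 2 gets 20, best alternative 2; Plant 3 gets 5, best alternative 4. No profitable deviation — NE.
(Max, Low, High): Plant 1 can switch to High (13 → 20). Not NE.
(Max, Low, Max): Plant 2 can switch to Idle (2 → 20). Not NE.

The unique pure-strategy Nash equilibrium is (Max, Idle, Max).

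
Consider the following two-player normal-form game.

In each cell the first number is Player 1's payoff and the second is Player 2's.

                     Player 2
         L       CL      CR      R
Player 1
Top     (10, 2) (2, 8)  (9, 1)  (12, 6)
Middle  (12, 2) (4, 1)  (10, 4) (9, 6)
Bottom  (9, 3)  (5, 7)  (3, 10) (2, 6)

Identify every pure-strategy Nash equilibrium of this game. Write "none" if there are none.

No pure-strategy Nash equilibrium.

For each player, find the best response to each opponent profile; mutual best responses are the pure NE.
Player 1 against L: payoffs 10, 12, 9 → best response Middle.
Player 1 against CL: payoffs 2, 4, 5 → best response Bottom.
Player 1 against CR: payoffs 9, 10, 3 → best response Middle.
Player 1 against R: payoffs 12, 9, 2 → best response Top.
Player 2 against Top: payoffs 2, 8, 1, 6 → best response CL.
Player 2 against Middle: payoffs 2, 1, 4, 6 → best response R.
Player 2 against Bottom: payoffs 3, 7, 10, 6 → best response CR.
No profile is a mutual best response for all players.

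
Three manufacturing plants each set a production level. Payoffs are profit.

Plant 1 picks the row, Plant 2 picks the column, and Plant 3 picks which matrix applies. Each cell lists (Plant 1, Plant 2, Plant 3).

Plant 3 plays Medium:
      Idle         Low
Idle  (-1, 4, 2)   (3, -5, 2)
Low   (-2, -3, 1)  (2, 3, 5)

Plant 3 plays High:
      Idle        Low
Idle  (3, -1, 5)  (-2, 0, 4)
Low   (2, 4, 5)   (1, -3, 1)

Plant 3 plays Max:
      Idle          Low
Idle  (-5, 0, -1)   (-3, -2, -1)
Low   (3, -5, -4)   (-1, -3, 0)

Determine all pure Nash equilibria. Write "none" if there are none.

There is no pure-strategy Nash equilibrium.

(Idle, Idle, Medium): Plant 3 can switch to High (2 → 5). Not NE.
(Idle, Idle, High): Plant 2 can switch to Low (-1 → 0). Not NE.
(Idle, Idle, Max): Plant 1 can switch to Low (-5 → 3). Not NE.
(Idle, Low, Medium): Plant 2 can switch to Idle (-5 → 4). Not NE.
(Idle, Low, High): Plant 1 can switch to Low (-2 → 1). Not NE.
(Idle, Low, Max): Plant 1 can switch to Low (-3 → -1). Not NE.
(Low, Idle, Medium): Plant 1 can switch to Idle (-2 → -1). Not NE.
(Low, Idle, High): Plant 1 can switch to Idle (2 → 3). Not NE.
(The remaining 4 profiles each have a profitable deviation by the same check.)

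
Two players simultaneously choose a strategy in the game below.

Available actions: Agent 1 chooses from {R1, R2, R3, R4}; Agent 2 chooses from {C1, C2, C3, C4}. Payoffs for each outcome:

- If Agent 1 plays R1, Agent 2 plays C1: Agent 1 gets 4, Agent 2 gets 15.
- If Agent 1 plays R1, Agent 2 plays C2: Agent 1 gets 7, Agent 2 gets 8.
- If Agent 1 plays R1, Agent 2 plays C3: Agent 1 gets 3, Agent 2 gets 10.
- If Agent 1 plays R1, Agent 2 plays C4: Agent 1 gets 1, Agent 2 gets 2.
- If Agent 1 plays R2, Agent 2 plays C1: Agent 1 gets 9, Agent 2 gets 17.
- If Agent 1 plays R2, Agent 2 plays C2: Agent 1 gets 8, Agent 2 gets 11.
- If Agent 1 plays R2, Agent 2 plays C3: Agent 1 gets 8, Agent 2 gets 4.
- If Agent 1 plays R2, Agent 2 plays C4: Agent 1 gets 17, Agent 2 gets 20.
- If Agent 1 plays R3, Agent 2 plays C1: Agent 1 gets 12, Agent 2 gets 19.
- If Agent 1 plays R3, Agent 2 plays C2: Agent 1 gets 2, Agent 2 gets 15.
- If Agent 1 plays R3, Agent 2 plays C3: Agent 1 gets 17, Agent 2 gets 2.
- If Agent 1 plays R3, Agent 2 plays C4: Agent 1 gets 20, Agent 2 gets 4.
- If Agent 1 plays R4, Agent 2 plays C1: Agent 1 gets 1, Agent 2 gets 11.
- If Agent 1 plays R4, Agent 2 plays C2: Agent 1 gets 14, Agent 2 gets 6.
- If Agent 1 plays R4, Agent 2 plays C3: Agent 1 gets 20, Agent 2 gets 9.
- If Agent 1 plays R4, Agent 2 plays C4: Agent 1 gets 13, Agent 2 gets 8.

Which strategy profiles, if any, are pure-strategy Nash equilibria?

For each strategy profile, look for a profitable unilateral deviation.
(R1, C1): Agent 1 can switch to R2 (4 → 9). Not NE.
(R1, C2): Agent 1 can switch to R2 (7 → 8). Not NE.
(R1, C3): Agent 1 can switch to R2 (3 → 8). Not NE.
(R1, C4): Agent 1 can switch to R2 (1 → 17). Not NE.
(R2, C1): Agent 1 can switch to R3 (9 → 12). Not NE.
(R2, C2): Agent 1 can switch to R4 (8 → 14). Not NE.
(R2, C3): Agent 1 can switch to R3 (8 → 17). Not NE.
(R2, C4): Agent 1 can switch to R3 (17 → 20). Not NE.
(R3, C1): Agent 1 gets 12, best alternative 9; Agent 2 gets 19, best alternative 15. No profitable deviation — NE.
(The remaining 7 profiles each have a profitable deviation by the same check.)

The unique pure-strategy Nash equilibrium is (R3, C1).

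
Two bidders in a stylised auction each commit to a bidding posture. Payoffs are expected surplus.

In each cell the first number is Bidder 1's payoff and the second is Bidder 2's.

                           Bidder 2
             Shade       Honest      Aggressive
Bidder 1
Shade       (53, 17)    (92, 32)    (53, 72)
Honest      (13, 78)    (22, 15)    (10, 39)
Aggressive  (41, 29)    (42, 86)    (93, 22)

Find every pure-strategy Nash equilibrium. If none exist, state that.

none

(Shade, Shade): Bidder 2 can switch to Honest (17 → 32). Not NE.
(Shade, Honest): Bidder 2 can switch to Aggressive (32 → 72). Not NE.
(Shade, Aggressive): Bidder 1 can switch to Aggressive (53 → 93). Not NE.
(Honest, Shade): Bidder 1 can switch to Shade (13 → 53). Not NE.
(Honest, Honest): Bidder 1 can switch to Shade (22 → 92). Not NE.
(Honest, Aggressive): Bidder 1 can switch to Shade (10 → 53). Not NE.
(Aggressive, Shade): Bidder 1 can switch to Shade (41 → 53). Not NE.
(Aggressive, Honest): Bidder 1 can switch to Shade (42 → 92). Not NE.
(Aggressive, Aggressive): Bidder 2 can switch to Shade (22 → 29). Not NE.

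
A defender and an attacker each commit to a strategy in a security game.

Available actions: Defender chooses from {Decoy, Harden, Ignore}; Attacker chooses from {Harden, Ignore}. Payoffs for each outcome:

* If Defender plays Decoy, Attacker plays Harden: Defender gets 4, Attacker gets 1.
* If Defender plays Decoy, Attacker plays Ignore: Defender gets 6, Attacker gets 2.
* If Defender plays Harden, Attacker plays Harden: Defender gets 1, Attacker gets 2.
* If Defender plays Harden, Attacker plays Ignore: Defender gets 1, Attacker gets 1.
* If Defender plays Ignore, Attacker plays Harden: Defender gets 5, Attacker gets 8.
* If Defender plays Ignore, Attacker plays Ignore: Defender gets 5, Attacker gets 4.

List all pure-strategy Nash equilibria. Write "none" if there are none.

(Decoy, Harden): Defender can switch to Ignore (4 → 5). Not NE.
(Decoy, Ignore): Defender gets 6, best alternative 5; Attacker gets 2, best alternative 1. No profitable deviation — NE.
(Harden, Harden): Defender can switch to Decoy (1 → 4). Not NE.
(Harden, Ignore): Defender can switch to Decoy (1 → 6). Not NE.
(Ignore, Harden): Defender gets 5, best alternative 4; Attacker gets 8, best alternative 4. No profitable deviation — NE.
(Ignore, Ignore): Defender can switch to Decoy (5 → 6). Not NE.

The pure Nash equilibria are (Decoy, Ignore); (Ignore, Harden).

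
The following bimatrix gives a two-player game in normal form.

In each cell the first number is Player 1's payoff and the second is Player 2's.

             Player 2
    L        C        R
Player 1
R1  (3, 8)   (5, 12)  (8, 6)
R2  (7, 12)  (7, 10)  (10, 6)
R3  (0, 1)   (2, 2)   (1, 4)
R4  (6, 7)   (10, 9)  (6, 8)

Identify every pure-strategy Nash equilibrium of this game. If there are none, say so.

Pure-strategy Nash equilibria: (R2, L); (R4, C)

(R1, L): Player 1 can switch to R2 (3 → 7). Not NE.
(R1, C): Player 1 can switch to R2 (5 → 7). Not NE.
(R1, R): Player 1 can switch to R2 (8 → 10). Not NE.
(R2, L): Player 1 gets 7, best alternative 6; Player 2 gets 12, best alternative 10. No profitable deviation — NE.
(R2, C): Player 1 can switch to R4 (7 → 10). Not NE.
(R2, R): Player 2 can switch to L (6 → 12). Not NE.
(R3, L): Player 1 can switch to R1 (0 → 3). Not NE.
(R3, C): Player 1 can switch to R1 (2 → 5). Not NE.
(R3, R): Player 1 can switch to R1 (1 → 8). Not NE.
(R4, L): Player 1 can switch to R2 (6 → 7). Not NE.
(R4, C): Player 1 gets 10, best alternative 7; Player 2 gets 9, best alternative 8. No profitable deviation — NE.
(R4, R): Player 1 can switch to R1 (6 → 8). Not NE.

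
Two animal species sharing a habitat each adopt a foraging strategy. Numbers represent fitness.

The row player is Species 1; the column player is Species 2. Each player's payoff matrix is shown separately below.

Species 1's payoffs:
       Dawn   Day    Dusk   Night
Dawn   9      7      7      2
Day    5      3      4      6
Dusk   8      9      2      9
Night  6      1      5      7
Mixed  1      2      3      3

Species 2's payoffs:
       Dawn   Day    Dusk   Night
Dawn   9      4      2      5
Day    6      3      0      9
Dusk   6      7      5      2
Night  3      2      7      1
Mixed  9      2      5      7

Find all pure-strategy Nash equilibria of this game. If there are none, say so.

(Dawn, Dawn): Species 1 gets 9, best alternative 8; Species 2 gets 9, best alternative 5. No profitable deviation — NE.
(Dawn, Day): Species 1 can switch to Dusk (7 → 9). Not NE.
(Dawn, Dusk): Species 2 can switch to Dawn (2 → 9). Not NE.
(Dawn, Night): Species 1 can switch to Day (2 → 6). Not NE.
(Day, Dawn): Species 1 can switch to Dawn (5 → 9). Not NE.
(Day, Day): Species 1 can switch to Dawn (3 → 7). Not NE.
(Day, Dusk): Species 1 can switch to Dawn (4 → 7). Not NE.
(Day, Night): Species 1 can switch to Dusk (6 → 9). Not NE.
(Dusk, Dawn): Species 1 can switch to Dawn (8 → 9). Not NE.
(Dusk, Day): Species 1 gets 9, best alternative 7; Species 2 gets 7, best alternative 6. No profitable deviation — NE.
(Dusk, Dusk): Species 1 can switch to Dawn (2 → 7). Not NE.
(Dusk, Night): Species 2 can switch to Dawn (2 → 6). Not NE.
(The remaining 8 profiles each have a profitable deviation by the same check.)

(Dawn, Dawn), (Dusk, Day)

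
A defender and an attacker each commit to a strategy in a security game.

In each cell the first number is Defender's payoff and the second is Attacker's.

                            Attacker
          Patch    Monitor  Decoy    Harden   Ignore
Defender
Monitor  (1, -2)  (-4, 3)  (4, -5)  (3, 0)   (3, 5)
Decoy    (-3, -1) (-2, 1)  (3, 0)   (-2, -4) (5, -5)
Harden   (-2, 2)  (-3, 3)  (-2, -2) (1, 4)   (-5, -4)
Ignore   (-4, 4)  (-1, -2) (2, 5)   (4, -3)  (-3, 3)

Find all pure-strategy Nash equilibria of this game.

(Monitor, Patch): Attacker can switch to Monitor (-2 → 3). Not NE.
(Monitor, Monitor): Defender can switch to Decoy (-4 → -2). Not NE.
(Monitor, Decoy): Attacker can switch to Patch (-5 → -2). Not NE.
(Monitor, Harden): Defender can switch to Ignore (3 → 4). Not NE.
(Monitor, Ignore): Defender can switch to Decoy (3 → 5). Not NE.
(Decoy, Patch): Defender can switch to Monitor (-3 → 1). Not NE.
(Decoy, Monitor): Defender can switch to Ignore (-2 → -1). Not NE.
(Decoy, Decoy): Defender can switch to Monitor (3 → 4). Not NE.
(The remaining 12 profiles each have a profitable deviation by the same check.)

There is no pure-strategy Nash equilibrium.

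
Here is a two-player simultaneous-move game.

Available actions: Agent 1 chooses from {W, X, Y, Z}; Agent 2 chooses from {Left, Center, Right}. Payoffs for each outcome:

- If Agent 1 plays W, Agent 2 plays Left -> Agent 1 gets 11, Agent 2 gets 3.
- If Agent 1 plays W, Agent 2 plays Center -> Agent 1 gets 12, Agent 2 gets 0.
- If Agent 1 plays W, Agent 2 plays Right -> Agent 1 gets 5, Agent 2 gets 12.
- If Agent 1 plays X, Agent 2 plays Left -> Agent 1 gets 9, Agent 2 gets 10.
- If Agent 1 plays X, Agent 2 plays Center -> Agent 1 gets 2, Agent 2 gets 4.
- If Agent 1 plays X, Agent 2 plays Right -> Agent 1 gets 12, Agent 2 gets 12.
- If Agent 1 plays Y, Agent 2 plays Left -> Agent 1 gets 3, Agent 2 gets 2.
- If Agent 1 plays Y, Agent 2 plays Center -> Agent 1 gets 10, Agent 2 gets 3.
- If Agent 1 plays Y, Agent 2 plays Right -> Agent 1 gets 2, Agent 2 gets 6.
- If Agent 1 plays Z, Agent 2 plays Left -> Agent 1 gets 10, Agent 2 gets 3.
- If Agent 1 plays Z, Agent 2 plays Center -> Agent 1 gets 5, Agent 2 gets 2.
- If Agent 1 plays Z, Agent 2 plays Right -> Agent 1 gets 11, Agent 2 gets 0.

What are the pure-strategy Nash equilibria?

The unique pure-strategy Nash equilibrium is (X, Right).

(W, Left): Agent 2 can switch to Right (3 → 12). Not NE.
(W, Center): Agent 2 can switch to Left (0 → 3). Not NE.
(W, Right): Agent 1 can switch to X (5 → 12). Not NE.
(X, Left): Agent 1 can switch to W (9 → 11). Not NE.
(X, Center): Agent 1 can switch to W (2 → 12). Not NE.
(X, Right): Agent 1 gets 12, best alternative 11; Agent 2 gets 12, best alternative 10. No profitable deviation — NE.
(Y, Left): Agent 1 can switch to W (3 → 11). Not NE.
(Y, Center): Agent 1 can switch to W (10 → 12). Not NE.
(Y, Right): Agent 1 can switch to W (2 → 5). Not NE.
(Z, Left): Agent 1 can switch to W (10 → 11). Not NE.
(Z, Center): Agent 1 can switch to W (5 → 12). Not NE.
(Z, Right): Agent 1 can switch to X (11 → 12). Not NE.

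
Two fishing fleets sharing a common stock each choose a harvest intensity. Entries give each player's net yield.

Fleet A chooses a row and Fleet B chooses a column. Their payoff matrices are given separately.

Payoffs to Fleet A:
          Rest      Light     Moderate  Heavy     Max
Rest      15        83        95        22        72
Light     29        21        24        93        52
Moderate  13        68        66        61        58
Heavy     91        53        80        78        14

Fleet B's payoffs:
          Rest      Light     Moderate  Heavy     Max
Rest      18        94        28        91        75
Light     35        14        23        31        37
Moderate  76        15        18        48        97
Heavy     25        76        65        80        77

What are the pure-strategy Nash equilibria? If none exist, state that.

Check each profile: it is a Nash equilibrium iff no player can strictly gain by switching unilaterally.
(Rest, Rest): Fleet A can switch to Light (15 → 29). Not NE.
(Rest, Light): Fleet A gets 83, best alternative 68; Fleet B gets 94, best alternative 91. No profitable deviation — NE.
(Rest, Moderate): Fleet B can switch to Light (28 → 94). Not NE.
(Rest, Heavy): Fleet A can switch to Light (22 → 93). Not NE.
(Rest, Max): Fleet B can switch to Light (75 → 94). Not NE.
(Light, Rest): Fleet A can switch to Heavy (29 → 91). Not NE.
(Light, Light): Fleet A can switch to Rest (21 → 83). Not NE.
(Light, Moderate): Fleet A can switch to Rest (24 → 95). Not NE.
(Light, Heavy): Fleet B can switch to Rest (31 → 35). Not NE.
(The remaining 11 profiles each have a profitable deviation by the same check.)

The unique pure-strategy Nash equilibrium is (Rest, Light).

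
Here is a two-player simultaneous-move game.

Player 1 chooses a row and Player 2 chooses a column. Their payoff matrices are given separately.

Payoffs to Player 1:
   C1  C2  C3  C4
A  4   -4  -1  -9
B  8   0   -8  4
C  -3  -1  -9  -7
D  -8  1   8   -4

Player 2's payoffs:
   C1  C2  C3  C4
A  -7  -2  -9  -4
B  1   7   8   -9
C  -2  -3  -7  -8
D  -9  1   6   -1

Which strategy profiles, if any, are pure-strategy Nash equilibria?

Player 1 against C1: payoffs 4, 8, -3, -8 → best response B.
Player 1 against C2: payoffs -4, 0, -1, 1 → best response D.
Player 1 against C3: payoffs -1, -8, -9, 8 → best response D.
Player 1 against C4: payoffs -9, 4, -7, -4 → best response B.
Player 2 against A: payoffs -7, -2, -9, -4 → best response C2.
Player 2 against B: payoffs 1, 7, 8, -9 → best response C3.
Player 2 against C: payoffs -2, -3, -7, -8 → best response C1.
Player 2 against D: payoffs -9, 1, 6, -1 → best response C3.
Mutual best responses: (D, C3).

The unique pure-strategy Nash equilibrium is (D, C3).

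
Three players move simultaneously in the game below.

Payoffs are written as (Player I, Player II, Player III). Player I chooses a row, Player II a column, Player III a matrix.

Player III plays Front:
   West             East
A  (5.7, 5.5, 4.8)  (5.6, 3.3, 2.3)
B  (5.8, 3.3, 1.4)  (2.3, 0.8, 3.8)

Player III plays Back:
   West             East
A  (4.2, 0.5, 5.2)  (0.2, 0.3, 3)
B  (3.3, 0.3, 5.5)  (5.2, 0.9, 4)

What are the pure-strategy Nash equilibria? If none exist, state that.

Pure-strategy Nash equilibria: (A, West, Back), (B, East, Back)

(A, West, Front): Player I can switch to B (5.7 → 5.8). Not NE.
(A, West, Back): Player I gets 4.2, best alternative 3.3; Player II gets 0.5, best alternative 0.3; Player III gets 5.2, best alternative 4.8. No profitable deviation — NE.
(A, East, Front): Player II can switch to West (3.3 → 5.5). Not NE.
(A, East, Back): Player I can switch to B (0.2 → 5.2). Not NE.
(B, West, Front): Player III can switch to Back (1.4 → 5.5). Not NE.
(B, West, Back): Player I can switch to A (3.3 → 4.2). Not NE.
(B, East, Front): Player I can switch to A (2.3 → 5.6). Not NE.
(B, East, Back): Player I gets 5.2, best alternative 0.2; Player II gets 0.9, best alternative 0.3; Player III gets 4, best alternative 3.8. No profitable deviation — NE.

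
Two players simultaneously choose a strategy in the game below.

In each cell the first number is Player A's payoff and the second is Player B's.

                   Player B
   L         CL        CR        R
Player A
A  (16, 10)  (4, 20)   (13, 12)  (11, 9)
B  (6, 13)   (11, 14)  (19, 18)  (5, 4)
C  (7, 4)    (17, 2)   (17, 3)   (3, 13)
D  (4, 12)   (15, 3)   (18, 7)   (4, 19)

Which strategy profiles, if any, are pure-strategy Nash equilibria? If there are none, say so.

Pure NE: (B, CR)

(A, L): Player B can switch to CL (10 → 20). Not NE.
(A, CL): Player A can switch to B (4 → 11). Not NE.
(A, CR): Player A can switch to B (13 → 19). Not NE.
(A, R): Player B can switch to L (9 → 10). Not NE.
(B, L): Player A can switch to A (6 → 16). Not NE.
(B, CL): Player A can switch to C (11 → 17). Not NE.
(B, CR): Player A gets 19, best alternative 18; Player B gets 18, best alternative 14. No profitable deviation — NE.
(B, R): Player A can switch to A (5 → 11). Not NE.
(C, L): Player A can switch to A (7 → 16). Not NE.
(C, CL): Player B can switch to L (2 → 4). Not NE.
(C, CR): Player A can switch to B (17 → 19). Not NE.
(C, R): Player A can switch to A (3 → 11). Not NE.
(D, L): Player A can switch to A (4 → 16). Not NE.
(The remaining 3 profiles each have a profitable deviation by the same check.)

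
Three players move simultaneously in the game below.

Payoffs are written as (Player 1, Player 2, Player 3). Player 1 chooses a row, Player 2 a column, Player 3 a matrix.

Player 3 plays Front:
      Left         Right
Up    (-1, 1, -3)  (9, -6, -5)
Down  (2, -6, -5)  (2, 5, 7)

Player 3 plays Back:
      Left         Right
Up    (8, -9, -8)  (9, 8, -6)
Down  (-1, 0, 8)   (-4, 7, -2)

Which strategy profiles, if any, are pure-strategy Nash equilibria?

No pure-strategy Nash equilibrium.

Player 1 against (Left, Front): payoffs -1, 2 → best response Down.
Player 1 against (Left, Back): payoffs 8, -1 → best response Up.
Player 1 against (Right, Front): payoffs 9, 2 → best response Up.
Player 1 against (Right, Back): payoffs 9, -4 → best response Up.
Player 2 against (Up, Front): payoffs 1, -6 → best response Left.
Player 2 against (Up, Back): payoffs -9, 8 → best response Right.
Player 2 against (Down, Front): payoffs -6, 5 → best response Right.
Player 2 against (Down, Back): payoffs 0, 7 → best response Right.
Player 3 against (Up, Left): payoffs -3, -8 → best response Front.
Player 3 against (Up, Right): payoffs -5, -6 → best response Front.
Player 3 against (Down, Left): payoffs -5, 8 → best response Back.
Player 3 against (Down, Right): payoffs 7, -2 → best response Front.
No profile is a mutual best response for all players.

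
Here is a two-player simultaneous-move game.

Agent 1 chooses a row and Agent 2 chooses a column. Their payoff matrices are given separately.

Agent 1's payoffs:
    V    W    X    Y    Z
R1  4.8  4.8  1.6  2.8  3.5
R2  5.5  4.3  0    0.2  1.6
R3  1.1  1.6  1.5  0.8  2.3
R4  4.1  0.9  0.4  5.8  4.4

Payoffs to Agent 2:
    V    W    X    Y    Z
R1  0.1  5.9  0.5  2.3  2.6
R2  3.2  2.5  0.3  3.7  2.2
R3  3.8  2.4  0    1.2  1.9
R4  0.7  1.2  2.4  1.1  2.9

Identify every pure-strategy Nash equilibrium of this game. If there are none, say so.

The pure Nash equilibria are (R1, W), (R4, Z).

Agent 1 against V: payoffs 4.8, 5.5, 1.1, 4.1 → best response R2.
Agent 1 against W: payoffs 4.8, 4.3, 1.6, 0.9 → best response R1.
Agent 1 against X: payoffs 1.6, 0, 1.5, 0.4 → best response R1.
Agent 1 against Y: payoffs 2.8, 0.2, 0.8, 5.8 → best response R4.
Agent 1 against Z: payoffs 3.5, 1.6, 2.3, 4.4 → best response R4.
Agent 2 against R1: payoffs 0.1, 5.9, 0.5, 2.3, 2.6 → best response W.
Agent 2 against R2: payoffs 3.2, 2.5, 0.3, 3.7, 2.2 → best response Y.
Agent 2 against R3: payoffs 3.8, 2.4, 0, 1.2, 1.9 → best response V.
Agent 2 against R4: payoffs 0.7, 1.2, 2.4, 1.1, 2.9 → best response Z.
Mutual best responses: (R1, W); (R4, Z).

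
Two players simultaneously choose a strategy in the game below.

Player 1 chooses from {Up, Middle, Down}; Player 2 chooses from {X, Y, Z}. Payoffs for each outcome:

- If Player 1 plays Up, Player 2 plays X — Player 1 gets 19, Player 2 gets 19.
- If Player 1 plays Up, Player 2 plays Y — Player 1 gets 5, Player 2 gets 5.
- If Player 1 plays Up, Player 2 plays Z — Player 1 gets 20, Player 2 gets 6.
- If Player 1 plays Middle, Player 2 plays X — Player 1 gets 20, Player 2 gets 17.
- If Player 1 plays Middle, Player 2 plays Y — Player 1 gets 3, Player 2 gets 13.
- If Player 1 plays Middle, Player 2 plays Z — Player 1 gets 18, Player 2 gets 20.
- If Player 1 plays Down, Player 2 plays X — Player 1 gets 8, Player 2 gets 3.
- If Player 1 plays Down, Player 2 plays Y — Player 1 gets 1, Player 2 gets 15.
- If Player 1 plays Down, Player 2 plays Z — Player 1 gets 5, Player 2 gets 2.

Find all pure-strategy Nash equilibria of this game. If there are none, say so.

(Up, X): Player 1 can switch to Middle (19 → 20). Not NE.
(Up, Y): Player 2 can switch to X (5 → 19). Not NE.
(Up, Z): Player 2 can switch to X (6 → 19). Not NE.
(Middle, X): Player 2 can switch to Z (17 → 20). Not NE.
(Middle, Y): Player 1 can switch to Up (3 → 5). Not NE.
(Middle, Z): Player 1 can switch to Up (18 → 20). Not NE.
(The remaining 3 profiles each have a profitable deviation by the same check.)

none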